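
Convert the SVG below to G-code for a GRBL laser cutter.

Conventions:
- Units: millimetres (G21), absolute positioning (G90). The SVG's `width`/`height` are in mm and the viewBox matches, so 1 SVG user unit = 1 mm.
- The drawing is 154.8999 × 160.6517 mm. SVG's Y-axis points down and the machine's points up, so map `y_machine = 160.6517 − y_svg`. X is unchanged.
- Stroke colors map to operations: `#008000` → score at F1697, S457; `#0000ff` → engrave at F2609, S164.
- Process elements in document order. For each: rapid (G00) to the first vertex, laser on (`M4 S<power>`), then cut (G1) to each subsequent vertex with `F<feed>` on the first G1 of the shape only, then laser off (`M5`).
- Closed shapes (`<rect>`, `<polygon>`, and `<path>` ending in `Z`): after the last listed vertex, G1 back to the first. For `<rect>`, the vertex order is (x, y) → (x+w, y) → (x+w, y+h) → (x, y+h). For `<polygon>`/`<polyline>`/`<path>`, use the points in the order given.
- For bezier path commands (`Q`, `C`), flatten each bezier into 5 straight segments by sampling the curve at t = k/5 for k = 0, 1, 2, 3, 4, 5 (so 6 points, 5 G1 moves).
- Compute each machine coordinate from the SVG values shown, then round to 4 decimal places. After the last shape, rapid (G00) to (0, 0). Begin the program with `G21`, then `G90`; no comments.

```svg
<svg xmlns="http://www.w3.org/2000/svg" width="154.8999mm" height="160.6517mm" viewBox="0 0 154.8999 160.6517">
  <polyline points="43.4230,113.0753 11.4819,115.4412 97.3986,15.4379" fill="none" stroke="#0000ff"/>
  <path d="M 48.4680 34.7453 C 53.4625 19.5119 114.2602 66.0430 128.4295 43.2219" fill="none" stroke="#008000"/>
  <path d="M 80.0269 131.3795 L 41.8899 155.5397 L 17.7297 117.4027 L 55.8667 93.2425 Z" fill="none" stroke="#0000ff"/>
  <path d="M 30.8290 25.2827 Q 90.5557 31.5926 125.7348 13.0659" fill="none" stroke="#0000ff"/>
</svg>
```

G21
G90
G00 X43.4230 Y47.5764
M4 S164
G1 X11.4819 Y45.2105 F2609
G1 X97.3986 Y145.2138
M5
G00 X48.4680 Y125.9064
M4 S457
G1 X57.3416 Y128.6836 F1697
G1 X74.6913 Y122.9310
G1 X95.6003 Y114.9421
G1 X115.1520 Y111.0105
G1 X128.4295 Y117.4298
M5
G00 X80.0269 Y29.2722
M4 S164
G1 X41.8899 Y5.1120 F2609
G1 X17.7297 Y43.2490
G1 X55.8667 Y67.4092
G1 X80.0269 Y29.2722
M5
G00 X30.8290 Y135.3690
M4 S164
G1 X53.7378 Y133.8385 F2609
G1 X74.6827 Y134.2949
G1 X93.6639 Y136.7383
G1 X110.6813 Y141.1686
G1 X125.7348 Y147.5858
M5
G00 X0.0000 Y0.0000

Since the viewBox matches the mm dimensions, user units are millimetres directly. The only transform is the Y-flip y_m = 160.6517 − y_svg.

Shape 1 is a open polyline drawn with `<polyline>`. Its stroke #0000ff means engrave at S164, F2609. After flipping Y the toolpath is (43.4230,47.5764) → (11.4819,45.2105) → (97.3986,145.2138).

Shape 2 is a cubic bezier drawn with `<path>`. Its stroke #008000 means score at S457, F1697. After flipping Y the toolpath is (48.4680,125.9064) → (57.3416,128.6836) → (74.6913,122.9310) → (95.6003,114.9421) → (115.1520,111.0105) → (128.4295,117.4298).

Shape 3 is a regular polygon drawn with `<path>`. Its stroke #0000ff means engrave at S164, F2609. After flipping Y the toolpath is (80.0269,29.2722) → (41.8899,5.1120) → (17.7297,43.2490) → (55.8667,67.4092) → (80.0269,29.2722), returning to the start.

Shape 4 is a quadratic bezier drawn with `<path>`. Its stroke #0000ff means engrave at S164, F2609. After flipping Y the toolpath is (30.8290,135.3690) → (53.7378,133.8385) → (74.6827,134.2949) → (93.6639,136.7383) → (110.6813,141.1686) → (125.7348,147.5858).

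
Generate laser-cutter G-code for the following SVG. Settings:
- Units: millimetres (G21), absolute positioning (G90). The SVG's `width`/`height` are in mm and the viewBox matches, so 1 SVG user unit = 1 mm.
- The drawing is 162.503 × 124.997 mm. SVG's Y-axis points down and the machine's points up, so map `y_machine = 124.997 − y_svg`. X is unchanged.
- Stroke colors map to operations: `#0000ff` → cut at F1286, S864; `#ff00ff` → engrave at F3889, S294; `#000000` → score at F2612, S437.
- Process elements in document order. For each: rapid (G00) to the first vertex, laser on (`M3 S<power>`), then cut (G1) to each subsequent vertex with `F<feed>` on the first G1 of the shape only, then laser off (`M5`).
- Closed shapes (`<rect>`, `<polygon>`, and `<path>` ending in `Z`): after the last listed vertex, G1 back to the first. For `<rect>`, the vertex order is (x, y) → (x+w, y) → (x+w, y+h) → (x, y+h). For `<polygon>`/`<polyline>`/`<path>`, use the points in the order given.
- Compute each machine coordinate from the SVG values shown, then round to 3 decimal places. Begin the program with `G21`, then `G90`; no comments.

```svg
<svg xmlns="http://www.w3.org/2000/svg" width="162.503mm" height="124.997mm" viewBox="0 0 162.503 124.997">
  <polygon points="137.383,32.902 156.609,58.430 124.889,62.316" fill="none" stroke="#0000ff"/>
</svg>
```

viewBox `0 0 162.503 124.997` with mm width/height → 1 unit = 1 mm. Flip: y_m = 124.997 − y_svg.

**Shape 1** — `<polygon>` regular polygon, stroke `#0000ff` → cut (S864, F1286). Machine vertices: (137.383,92.095) → (156.609,66.567) → (124.889,62.681) → (137.383,92.095). Closed: final G1 returns to the first vertex.

G21
G90
G00 X137.383 Y92.095
M3 S864
G1 X156.609 Y66.567 F1286
G1 X124.889 Y62.681
G1 X137.383 Y92.095
M5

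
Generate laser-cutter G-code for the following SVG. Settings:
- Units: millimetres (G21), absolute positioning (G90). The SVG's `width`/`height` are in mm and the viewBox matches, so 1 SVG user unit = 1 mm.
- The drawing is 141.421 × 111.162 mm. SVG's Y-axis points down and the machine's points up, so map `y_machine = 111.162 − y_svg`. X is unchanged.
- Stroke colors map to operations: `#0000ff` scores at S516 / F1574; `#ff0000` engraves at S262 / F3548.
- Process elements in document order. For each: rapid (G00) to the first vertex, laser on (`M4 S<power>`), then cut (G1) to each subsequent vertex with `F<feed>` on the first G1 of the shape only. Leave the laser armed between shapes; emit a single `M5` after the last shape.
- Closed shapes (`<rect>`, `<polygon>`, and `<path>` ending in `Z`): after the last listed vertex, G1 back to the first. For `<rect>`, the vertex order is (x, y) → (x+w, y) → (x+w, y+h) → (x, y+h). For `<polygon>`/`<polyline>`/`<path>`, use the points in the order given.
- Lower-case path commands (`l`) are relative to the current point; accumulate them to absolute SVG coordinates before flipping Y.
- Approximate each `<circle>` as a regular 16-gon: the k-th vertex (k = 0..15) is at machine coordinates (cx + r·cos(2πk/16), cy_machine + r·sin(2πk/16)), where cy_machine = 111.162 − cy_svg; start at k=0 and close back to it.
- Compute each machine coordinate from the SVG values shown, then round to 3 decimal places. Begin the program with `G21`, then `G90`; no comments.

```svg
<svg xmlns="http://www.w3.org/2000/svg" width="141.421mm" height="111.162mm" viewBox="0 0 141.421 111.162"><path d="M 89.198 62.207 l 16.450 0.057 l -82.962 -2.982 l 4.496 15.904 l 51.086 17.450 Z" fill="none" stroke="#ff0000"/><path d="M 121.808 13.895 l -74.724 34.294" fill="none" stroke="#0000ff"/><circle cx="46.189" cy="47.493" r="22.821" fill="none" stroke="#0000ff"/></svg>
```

G21
G90
G00 X89.198 Y48.955
M4 S262
G1 X105.648 Y48.898 F3548
G1 X22.686 Y51.880
G1 X27.182 Y35.976
G1 X78.268 Y18.526
G1 X89.198 Y48.955
G00 X121.808 Y97.267
M4 S516
G1 X47.084 Y62.973 F1574
G00 X69.010 Y63.669
M4 S516
G1 X67.273 Y72.402 F1574
G1 X62.326 Y79.806
G1 X54.922 Y84.753
G1 X46.189 Y86.490
G1 X37.456 Y84.753
G1 X30.052 Y79.806
G1 X25.105 Y72.402
G1 X23.368 Y63.669
G1 X25.105 Y54.936
G1 X30.052 Y47.532
G1 X37.456 Y42.585
G1 X46.189 Y40.848
G1 X54.922 Y42.585
G1 X62.326 Y47.532
G1 X67.273 Y54.936
G1 X69.010 Y63.669
M5

viewBox `0 0 141.421 111.162` with mm width/height → 1 unit = 1 mm. Flip: y_m = 111.162 − y_svg.

**Shape 1** — `<path>` closed polygon, stroke `#ff0000` → engrave (S262, F3548). Machine vertices: (89.198,48.955) → (105.648,48.898) → (22.686,51.880) → (27.182,35.976) → (78.268,18.526) → (89.198,48.955). Closed: final G1 returns to the first vertex.

**Shape 2** — `<path>` line segment, stroke `#0000ff` → score (S516, F1574). Machine vertices: (121.808,97.267) → (47.084,62.973). Open path.

**Shape 3** — `<circle>` circle, stroke `#0000ff` → score (S516, F1574). Machine vertices: (69.010,63.669) → (67.273,72.402) → (62.326,79.806) → (54.922,84.753) → (46.189,86.490) → (37.456,84.753) → (30.052,79.806) → (25.105,72.402) → (23.368,63.669) → (25.105,54.936) → (30.052,47.532) → (37.456,42.585) → (46.189,40.848) → (54.922,42.585) → (62.326,47.532) → (67.273,54.936) → (69.010,63.669). Closed: final G1 returns to the first vertex.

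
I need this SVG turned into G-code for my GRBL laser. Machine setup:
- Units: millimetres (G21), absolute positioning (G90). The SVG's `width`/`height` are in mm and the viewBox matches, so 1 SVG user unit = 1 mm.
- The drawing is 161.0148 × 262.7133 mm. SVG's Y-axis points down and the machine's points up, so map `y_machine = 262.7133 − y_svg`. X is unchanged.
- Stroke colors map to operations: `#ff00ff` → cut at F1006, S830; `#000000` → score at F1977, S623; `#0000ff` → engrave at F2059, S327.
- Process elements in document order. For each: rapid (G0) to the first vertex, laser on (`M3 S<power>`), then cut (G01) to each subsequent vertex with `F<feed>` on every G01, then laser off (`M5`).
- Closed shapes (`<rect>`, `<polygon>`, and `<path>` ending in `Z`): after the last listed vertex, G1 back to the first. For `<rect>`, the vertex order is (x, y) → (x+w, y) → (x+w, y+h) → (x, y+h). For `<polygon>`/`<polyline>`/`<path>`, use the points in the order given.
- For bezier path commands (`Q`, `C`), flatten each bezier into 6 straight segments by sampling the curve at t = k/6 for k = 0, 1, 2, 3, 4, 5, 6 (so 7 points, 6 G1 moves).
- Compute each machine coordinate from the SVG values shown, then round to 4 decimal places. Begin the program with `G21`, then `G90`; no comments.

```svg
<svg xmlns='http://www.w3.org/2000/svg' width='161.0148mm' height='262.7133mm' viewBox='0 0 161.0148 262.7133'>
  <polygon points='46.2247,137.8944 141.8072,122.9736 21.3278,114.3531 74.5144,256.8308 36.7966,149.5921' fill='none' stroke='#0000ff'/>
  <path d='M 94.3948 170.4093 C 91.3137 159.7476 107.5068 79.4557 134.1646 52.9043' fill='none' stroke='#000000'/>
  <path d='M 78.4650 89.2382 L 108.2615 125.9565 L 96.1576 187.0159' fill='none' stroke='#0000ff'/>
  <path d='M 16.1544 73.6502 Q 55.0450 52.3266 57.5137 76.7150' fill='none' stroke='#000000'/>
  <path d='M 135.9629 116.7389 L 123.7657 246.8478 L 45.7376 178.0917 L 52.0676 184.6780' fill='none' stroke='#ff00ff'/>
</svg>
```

G21
G90
G0 X46.2247 Y124.8189
M3 S327
G01 X141.8072 Y139.7397 F2059
G01 X21.3278 Y148.3602 F2059
G01 X74.5144 Y5.8825 F2059
G01 X36.7966 Y113.1212 F2059
G01 X46.2247 Y124.8189 F2059
M5
G0 X94.3948 Y92.3040
M3 S623
G01 X94.4196 Y102.8662 F1977
G01 X97.4122 Y121.6065 F1977
G01 X103.1276 Y145.0979 F1977
G01 X111.3213 Y169.9134 F1977
G01 X121.7485 Y192.6261 F1977
G01 X134.1646 Y209.8090 F1977
M5
G0 X78.4650 Y173.4751
M3 S327
G01 X108.2615 Y136.7568 F2059
G01 X96.1576 Y75.6974 F2059
M5
G0 X16.1544 Y189.0631
M3 S623
G01 X28.1062 Y194.9012 F1977
G01 X38.0346 Y198.1997 F1977
G01 X45.9395 Y198.9587 F1977
G01 X51.8210 Y197.1781 F1977
G01 X55.6791 Y192.8580 F1977
G01 X57.5137 Y185.9983 F1977
M5
G0 X135.9629 Y145.9744
M3 S830
G01 X123.7657 Y15.8655 F1006
G01 X45.7376 Y84.6216 F1006
G01 X52.0676 Y78.0353 F1006
M5

1 u = 1 mm; y_m = 262.7133 − y.

[1] `<polygon>` closed polygon, #0000ff→engrave S327 F2059: (46.2247,124.8189) → (141.8072,139.7397) → (21.3278,148.3602) → (74.5144,5.8825) → (36.7966,113.1212) → (46.2247,124.8189) (closed)

[2] `<path>` cubic bezier, #000000→score S623 F1977: (94.3948,92.3040) → (94.4196,102.8662) → (97.4122,121.6065) → (103.1276,145.0979) → (111.3213,169.9134) → (121.7485,192.6261) → (134.1646,209.8090)

[3] `<path>` open polyline, #0000ff→engrave S327 F2059: (78.4650,173.4751) → (108.2615,136.7568) → (96.1576,75.6974)

[4] `<path>` quadratic bezier, #000000→score S623 F1977: (16.1544,189.0631) → (28.1062,194.9012) → (38.0346,198.1997) → (45.9395,198.9587) → (51.8210,197.1781) → (55.6791,192.8580) → (57.5137,185.9983)

[5] `<path>` open polyline, #ff00ff→cut S830 F1006: (135.9629,145.9744) → (123.7657,15.8655) → (45.7376,84.6216) → (52.0676,78.0353)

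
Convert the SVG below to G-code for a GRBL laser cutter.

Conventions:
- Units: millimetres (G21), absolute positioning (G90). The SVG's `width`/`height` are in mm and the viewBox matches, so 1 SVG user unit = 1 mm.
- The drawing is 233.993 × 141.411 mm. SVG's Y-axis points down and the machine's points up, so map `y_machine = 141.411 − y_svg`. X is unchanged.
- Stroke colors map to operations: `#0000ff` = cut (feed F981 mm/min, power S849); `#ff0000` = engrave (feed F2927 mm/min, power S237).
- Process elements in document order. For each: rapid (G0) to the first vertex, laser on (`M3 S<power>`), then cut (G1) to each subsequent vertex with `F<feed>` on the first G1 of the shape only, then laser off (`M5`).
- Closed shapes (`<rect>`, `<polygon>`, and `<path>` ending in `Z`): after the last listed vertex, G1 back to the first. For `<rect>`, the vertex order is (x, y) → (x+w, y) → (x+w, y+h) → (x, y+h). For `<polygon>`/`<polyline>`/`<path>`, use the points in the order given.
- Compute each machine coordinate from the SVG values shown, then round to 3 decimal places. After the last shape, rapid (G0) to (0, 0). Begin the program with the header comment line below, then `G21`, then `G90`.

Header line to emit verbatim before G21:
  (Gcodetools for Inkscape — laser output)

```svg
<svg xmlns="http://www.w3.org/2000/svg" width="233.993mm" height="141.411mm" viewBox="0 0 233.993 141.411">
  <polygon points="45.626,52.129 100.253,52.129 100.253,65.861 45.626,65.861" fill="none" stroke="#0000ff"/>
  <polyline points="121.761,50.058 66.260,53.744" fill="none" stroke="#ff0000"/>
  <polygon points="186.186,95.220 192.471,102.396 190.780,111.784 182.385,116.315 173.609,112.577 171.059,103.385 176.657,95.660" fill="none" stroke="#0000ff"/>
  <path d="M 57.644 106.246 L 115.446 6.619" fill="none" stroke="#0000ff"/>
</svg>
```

viewBox `0 0 233.993 141.411` with mm width/height → 1 unit = 1 mm. Flip: y_m = 141.411 − y_svg.

**Shape 1** — `<polygon>` rectangle, stroke `#0000ff` → cut (S849, F981). Machine vertices: (45.626,89.282) → (100.253,89.282) → (100.253,75.550) → (45.626,75.550) → (45.626,89.282). Closed: final G1 returns to the first vertex.

**Shape 2** — `<polyline>` line segment, stroke `#ff0000` → engrave (S237, F2927). Machine vertices: (121.761,91.353) → (66.260,87.667). Open path.

**Shape 3** — `<polygon>` regular polygon, stroke `#0000ff` → cut (S849, F981). Machine vertices: (186.186,46.191) → (192.471,39.015) → (190.780,29.627) → (182.385,25.096) → (173.609,28.834) → (171.059,38.026) → (176.657,45.751) → (186.186,46.191). Closed: final G1 returns to the first vertex.

**Shape 4** — `<path>` line segment, stroke `#0000ff` → cut (S849, F981). Machine vertices: (57.644,35.165) → (115.446,134.792). Open path.

(Gcodetools for Inkscape — laser output)
G21
G90
G0 X45.626 Y89.282
M3 S849
G1 X100.253 Y89.282 F981
G1 X100.253 Y75.550
G1 X45.626 Y75.550
G1 X45.626 Y89.282
M5
G0 X121.761 Y91.353
M3 S237
G1 X66.260 Y87.667 F2927
M5
G0 X186.186 Y46.191
M3 S849
G1 X192.471 Y39.015 F981
G1 X190.780 Y29.627
G1 X182.385 Y25.096
G1 X173.609 Y28.834
G1 X171.059 Y38.026
G1 X176.657 Y45.751
G1 X186.186 Y46.191
M5
G0 X57.644 Y35.165
M3 S849
G1 X115.446 Y134.792 F981
M5
G0 X0.000 Y0.000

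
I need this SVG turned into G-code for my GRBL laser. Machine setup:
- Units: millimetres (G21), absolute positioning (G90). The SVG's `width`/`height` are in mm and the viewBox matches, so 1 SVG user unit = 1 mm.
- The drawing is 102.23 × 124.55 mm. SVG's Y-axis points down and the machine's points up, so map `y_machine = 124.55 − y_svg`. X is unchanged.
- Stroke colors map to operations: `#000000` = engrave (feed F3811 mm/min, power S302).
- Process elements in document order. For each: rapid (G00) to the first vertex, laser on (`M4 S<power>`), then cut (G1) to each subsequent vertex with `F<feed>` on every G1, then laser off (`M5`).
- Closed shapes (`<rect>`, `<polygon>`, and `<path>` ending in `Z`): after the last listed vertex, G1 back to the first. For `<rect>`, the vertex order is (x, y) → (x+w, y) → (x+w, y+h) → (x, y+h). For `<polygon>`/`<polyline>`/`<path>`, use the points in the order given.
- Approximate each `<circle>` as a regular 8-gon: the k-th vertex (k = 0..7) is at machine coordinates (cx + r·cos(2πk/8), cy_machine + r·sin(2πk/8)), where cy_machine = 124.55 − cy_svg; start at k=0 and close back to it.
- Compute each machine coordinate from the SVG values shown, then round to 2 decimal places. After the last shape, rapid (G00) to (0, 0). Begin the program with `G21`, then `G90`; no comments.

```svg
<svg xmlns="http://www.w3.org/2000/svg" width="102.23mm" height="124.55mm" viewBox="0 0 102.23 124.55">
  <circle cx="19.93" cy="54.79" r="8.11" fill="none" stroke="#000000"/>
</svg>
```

G21
G90
G00 X28.04 Y69.76
M4 S302
G1 X25.66 Y75.49 F3811
G1 X19.93 Y77.87 F3811
G1 X14.20 Y75.49 F3811
G1 X11.82 Y69.76 F3811
G1 X14.20 Y64.03 F3811
G1 X19.93 Y61.65 F3811
G1 X25.66 Y64.03 F3811
G1 X28.04 Y69.76 F3811
M5
G00 X0.00 Y0.00

1 u = 1 mm; y_m = 124.55 − y.

[1] `<circle>` circle, #000000→engrave S302 F3811: (28.04,69.76) → (25.66,75.49) → (19.93,77.87) → (14.20,75.49) → (11.82,69.76) → (14.20,64.03) → (19.93,61.65) → (25.66,64.03) → (28.04,69.76) (closed)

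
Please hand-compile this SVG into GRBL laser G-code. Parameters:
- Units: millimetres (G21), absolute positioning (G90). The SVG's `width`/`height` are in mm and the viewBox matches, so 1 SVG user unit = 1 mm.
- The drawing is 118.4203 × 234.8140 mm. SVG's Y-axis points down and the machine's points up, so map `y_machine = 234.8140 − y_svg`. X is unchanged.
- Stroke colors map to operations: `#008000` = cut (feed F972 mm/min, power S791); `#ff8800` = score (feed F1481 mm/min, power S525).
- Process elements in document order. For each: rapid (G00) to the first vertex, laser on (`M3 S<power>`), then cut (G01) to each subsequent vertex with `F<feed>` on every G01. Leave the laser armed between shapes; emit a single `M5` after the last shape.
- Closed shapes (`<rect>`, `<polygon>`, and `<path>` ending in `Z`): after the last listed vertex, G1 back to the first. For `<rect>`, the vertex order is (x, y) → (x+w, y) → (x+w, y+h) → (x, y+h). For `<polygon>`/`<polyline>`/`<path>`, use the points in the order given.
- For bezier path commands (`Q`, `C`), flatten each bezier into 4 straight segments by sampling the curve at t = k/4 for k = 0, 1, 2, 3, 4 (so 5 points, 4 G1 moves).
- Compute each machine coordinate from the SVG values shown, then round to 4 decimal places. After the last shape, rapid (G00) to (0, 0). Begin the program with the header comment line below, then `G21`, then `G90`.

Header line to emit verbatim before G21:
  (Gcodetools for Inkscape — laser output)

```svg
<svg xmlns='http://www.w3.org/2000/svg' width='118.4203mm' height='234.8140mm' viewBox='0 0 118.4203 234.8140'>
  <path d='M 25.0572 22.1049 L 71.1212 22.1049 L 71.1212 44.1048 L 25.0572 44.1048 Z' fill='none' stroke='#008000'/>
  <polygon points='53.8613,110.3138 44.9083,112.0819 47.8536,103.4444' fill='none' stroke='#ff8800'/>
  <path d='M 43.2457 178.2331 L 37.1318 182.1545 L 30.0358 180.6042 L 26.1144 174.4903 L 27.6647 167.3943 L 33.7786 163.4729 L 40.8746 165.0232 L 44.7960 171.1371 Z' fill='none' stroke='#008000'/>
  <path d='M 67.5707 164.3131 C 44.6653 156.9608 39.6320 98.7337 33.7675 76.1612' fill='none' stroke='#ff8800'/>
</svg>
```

viewBox `0 0 118.4203 234.8140` with mm width/height → 1 unit = 1 mm. Flip: y_m = 234.8140 − y_svg.

**Shape 1** — `<path>` rectangle, stroke `#008000` → cut (S791, F972). Machine vertices: (25.0572,212.7091) → (71.1212,212.7091) → (71.1212,190.7092) → (25.0572,190.7092) → (25.0572,212.7091). Closed: final G1 returns to the first vertex.

**Shape 2** — `<polygon>` regular polygon, stroke `#ff8800` → score (S525, F1481). Machine vertices: (53.8613,124.5002) → (44.9083,122.7321) → (47.8536,131.3696) → (53.8613,124.5002). Closed: final G1 returns to the first vertex.

**Shape 3** — `<path>` regular polygon, stroke `#008000` → cut (S791, F972). Machine vertices: (43.2457,56.5809) → (37.1318,52.6595) → (30.0358,54.2098) → (26.1144,60.3237) → (27.6647,67.4197) → (33.7786,71.3411) → (40.8746,69.7908) → (44.7960,63.6769) → (43.2457,56.5809). Closed: final G1 returns to the first vertex.

**Shape 4** — `<path>` cubic bezier, stroke `#ff8800` → score (S525, F1481). Control points (SVG): P0=(67.5707,164.3131), P1=(44.6653,156.9608), P2=(39.6320,98.7337), P3=(33.7675,76.1612); sampled at t=k/4. Machine vertices: (67.5707,70.5009) → (53.4504,84.2021) → (44.2788,108.8693) → (38.3023,136.3902) → (33.7675,158.6528). Open path.

(Gcodetools for Inkscape — laser output)
G21
G90
G00 X25.0572 Y212.7091
M3 S791
G01 X71.1212 Y212.7091 F972
G01 X71.1212 Y190.7092 F972
G01 X25.0572 Y190.7092 F972
G01 X25.0572 Y212.7091 F972
G00 X53.8613 Y124.5002
M3 S525
G01 X44.9083 Y122.7321 F1481
G01 X47.8536 Y131.3696 F1481
G01 X53.8613 Y124.5002 F1481
G00 X43.2457 Y56.5809
M3 S791
G01 X37.1318 Y52.6595 F972
G01 X30.0358 Y54.2098 F972
G01 X26.1144 Y60.3237 F972
G01 X27.6647 Y67.4197 F972
G01 X33.7786 Y71.3411 F972
G01 X40.8746 Y69.7908 F972
G01 X44.7960 Y63.6769 F972
G01 X43.2457 Y56.5809 F972
G00 X67.5707 Y70.5009
M3 S525
G01 X53.4504 Y84.2021 F1481
G01 X44.2788 Y108.8693 F1481
G01 X38.3023 Y136.3902 F1481
G01 X33.7675 Y158.6528 F1481
M5
G00 X0.0000 Y0.0000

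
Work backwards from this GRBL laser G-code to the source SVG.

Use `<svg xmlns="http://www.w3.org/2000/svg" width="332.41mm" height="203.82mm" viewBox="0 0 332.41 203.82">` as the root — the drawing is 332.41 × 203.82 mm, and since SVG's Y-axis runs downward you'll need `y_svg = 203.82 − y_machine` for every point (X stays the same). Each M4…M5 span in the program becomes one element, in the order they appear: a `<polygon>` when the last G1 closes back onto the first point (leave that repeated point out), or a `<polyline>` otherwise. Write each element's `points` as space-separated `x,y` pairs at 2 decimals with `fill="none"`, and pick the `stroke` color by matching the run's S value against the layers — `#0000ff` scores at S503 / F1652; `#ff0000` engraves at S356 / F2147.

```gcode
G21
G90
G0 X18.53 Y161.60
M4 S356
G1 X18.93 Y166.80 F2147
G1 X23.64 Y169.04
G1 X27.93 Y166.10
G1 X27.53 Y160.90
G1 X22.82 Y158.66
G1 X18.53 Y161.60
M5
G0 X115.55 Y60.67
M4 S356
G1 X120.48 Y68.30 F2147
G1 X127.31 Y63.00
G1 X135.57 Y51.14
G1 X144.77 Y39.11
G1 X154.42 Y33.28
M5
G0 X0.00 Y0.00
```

<svg xmlns="http://www.w3.org/2000/svg" width="332.41mm" height="203.82mm" viewBox="0 0 332.41 203.82">
  <polygon points="18.53,42.22 18.93,37.02 23.64,34.78 27.93,37.72 27.53,42.92 22.82,45.16" fill="none" stroke="#ff0000"/>
  <polyline points="115.55,143.15 120.48,135.52 127.31,140.82 135.57,152.68 144.77,164.71 154.42,170.54" fill="none" stroke="#ff0000"/>
</svg>

Each laser-on run becomes one SVG element. Flip Y back into SVG space with y_svg = 203.82 − y_machine. Every run uses S356, so all elements get stroke `#ff0000` (engrave).

Run 1: The run returns to its start, so emit a `<polygon>` with points (Y-flipped): 18.53,42.22 18.93,37.02 23.64,34.78 27.93,37.72 27.53,42.92 22.82,45.16.

Run 2: The run is open, so emit a `<polyline>` with points (Y-flipped): 115.55,143.15 120.48,135.52 127.31,140.82 135.57,152.68 144.77,164.71 154.42,170.54.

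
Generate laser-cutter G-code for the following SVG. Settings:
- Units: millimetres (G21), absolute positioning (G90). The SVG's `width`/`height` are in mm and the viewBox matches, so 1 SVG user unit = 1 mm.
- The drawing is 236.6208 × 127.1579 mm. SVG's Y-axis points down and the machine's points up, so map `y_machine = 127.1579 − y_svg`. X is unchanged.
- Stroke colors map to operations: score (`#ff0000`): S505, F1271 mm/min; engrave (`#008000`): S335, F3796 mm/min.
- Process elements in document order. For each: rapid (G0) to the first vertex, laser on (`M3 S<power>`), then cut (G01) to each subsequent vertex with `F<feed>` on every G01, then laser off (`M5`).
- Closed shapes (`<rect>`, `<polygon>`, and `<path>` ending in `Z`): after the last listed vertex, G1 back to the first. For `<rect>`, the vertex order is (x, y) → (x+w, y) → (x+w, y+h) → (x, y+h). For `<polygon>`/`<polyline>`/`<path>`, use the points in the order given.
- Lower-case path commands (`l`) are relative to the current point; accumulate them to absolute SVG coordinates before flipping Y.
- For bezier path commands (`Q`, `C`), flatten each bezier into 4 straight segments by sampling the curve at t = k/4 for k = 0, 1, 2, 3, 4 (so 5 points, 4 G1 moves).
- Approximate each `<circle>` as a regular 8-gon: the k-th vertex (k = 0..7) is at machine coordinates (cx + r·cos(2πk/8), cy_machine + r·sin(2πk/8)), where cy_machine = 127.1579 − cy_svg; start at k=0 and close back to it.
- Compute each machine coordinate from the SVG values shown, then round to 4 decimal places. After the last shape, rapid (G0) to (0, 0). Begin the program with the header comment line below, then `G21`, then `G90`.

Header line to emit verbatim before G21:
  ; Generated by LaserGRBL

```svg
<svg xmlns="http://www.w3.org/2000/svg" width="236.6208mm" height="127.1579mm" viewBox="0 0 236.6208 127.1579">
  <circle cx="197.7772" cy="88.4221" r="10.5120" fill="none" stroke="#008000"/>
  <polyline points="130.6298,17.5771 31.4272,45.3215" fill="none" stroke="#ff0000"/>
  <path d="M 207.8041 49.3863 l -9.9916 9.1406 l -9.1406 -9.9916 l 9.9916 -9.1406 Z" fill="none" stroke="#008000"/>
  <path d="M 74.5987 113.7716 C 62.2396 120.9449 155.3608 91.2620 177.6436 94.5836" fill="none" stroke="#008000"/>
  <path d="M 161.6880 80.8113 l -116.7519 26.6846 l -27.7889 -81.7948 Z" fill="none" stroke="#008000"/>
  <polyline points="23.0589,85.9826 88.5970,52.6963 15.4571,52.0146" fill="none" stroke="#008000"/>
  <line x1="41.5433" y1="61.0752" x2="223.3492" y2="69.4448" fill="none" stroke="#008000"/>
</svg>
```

; Generated by LaserGRBL
G21
G90
G0 X208.2892 Y38.7358
M3 S335
G01 X205.2103 Y46.1689 F3796
G01 X197.7772 Y49.2478 F3796
G01 X190.3441 Y46.1689 F3796
G01 X187.2652 Y38.7358 F3796
G01 X190.3441 Y31.3027 F3796
G01 X197.7772 Y28.2238 F3796
G01 X205.2103 Y31.3027 F3796
G01 X208.2892 Y38.7358 F3796
M5
G0 X130.6298 Y109.5808
M3 S505
G01 X31.4272 Y81.8364 F1271
M5
G0 X207.8041 Y77.7716
M3 S335
G01 X197.8125 Y68.6310 F3796
G01 X188.6719 Y78.6226 F3796
G01 X198.6635 Y87.7632 F3796
G01 X207.8041 Y77.7716 F3796
M5
G0 X74.5987 Y13.3863
M3 S335
G01 X82.3520 Y13.8253 F3796
G01 X113.1304 Y21.5359 F3796
G01 X150.4043 Y29.9687 F3796
G01 X177.6436 Y32.5743 F3796
M5
G0 X161.6880 Y46.3466
M3 S335
G01 X44.9361 Y19.6620 F3796
G01 X17.1472 Y101.4568 F3796
G01 X161.6880 Y46.3466 F3796
M5
G0 X23.0589 Y41.1753
M3 S335
G01 X88.5970 Y74.4616 F3796
G01 X15.4571 Y75.1433 F3796
M5
G0 X41.5433 Y66.0827
M3 S335
G01 X223.3492 Y57.7131 F3796
M5
G0 X0.0000 Y0.0000

Since the viewBox matches the mm dimensions, user units are millimetres directly. The only transform is the Y-flip y_m = 127.1579 − y_svg.

Shape 1 is a circle drawn with `<circle>`. Its stroke #008000 means engrave at S335, F3796. After flipping Y the toolpath is (208.2892,38.7358) → (205.2103,46.1689) → (197.7772,49.2478) → (190.3441,46.1689) → (187.2652,38.7358) → (190.3441,31.3027) → (197.7772,28.2238) → (205.2103,31.3027) → (208.2892,38.7358), returning to the start.

Shape 2 is a line segment drawn with `<polyline>`. Its stroke #ff0000 means score at S505, F1271. After flipping Y the toolpath is (130.6298,109.5808) → (31.4272,81.8364).

Shape 3 is a regular polygon drawn with `<path>`. Its stroke #008000 means engrave at S335, F3796. After flipping Y the toolpath is (207.8041,77.7716) → (197.8125,68.6310) → (188.6719,78.6226) → (198.6635,87.7632) → (207.8041,77.7716), returning to the start.

Shape 4 is a cubic bezier drawn with `<path>`. Its stroke #008000 means engrave at S335, F3796. After flipping Y the toolpath is (74.5987,13.3863) → (82.3520,13.8253) → (113.1304,21.5359) → (150.4043,29.9687) → (177.6436,32.5743).

Shape 5 is a closed polygon drawn with `<path>`. Its stroke #008000 means engrave at S335, F3796. After flipping Y the toolpath is (161.6880,46.3466) → (44.9361,19.6620) → (17.1472,101.4568) → (161.6880,46.3466), returning to the start.

Shape 6 is a open polyline drawn with `<polyline>`. Its stroke #008000 means engrave at S335, F3796. After flipping Y the toolpath is (23.0589,41.1753) → (88.5970,74.4616) → (15.4571,75.1433).

Shape 7 is a line segment drawn with `<line>`. Its stroke #008000 means engrave at S335, F3796. After flipping Y the toolpath is (41.5433,66.0827) → (223.3492,57.7131).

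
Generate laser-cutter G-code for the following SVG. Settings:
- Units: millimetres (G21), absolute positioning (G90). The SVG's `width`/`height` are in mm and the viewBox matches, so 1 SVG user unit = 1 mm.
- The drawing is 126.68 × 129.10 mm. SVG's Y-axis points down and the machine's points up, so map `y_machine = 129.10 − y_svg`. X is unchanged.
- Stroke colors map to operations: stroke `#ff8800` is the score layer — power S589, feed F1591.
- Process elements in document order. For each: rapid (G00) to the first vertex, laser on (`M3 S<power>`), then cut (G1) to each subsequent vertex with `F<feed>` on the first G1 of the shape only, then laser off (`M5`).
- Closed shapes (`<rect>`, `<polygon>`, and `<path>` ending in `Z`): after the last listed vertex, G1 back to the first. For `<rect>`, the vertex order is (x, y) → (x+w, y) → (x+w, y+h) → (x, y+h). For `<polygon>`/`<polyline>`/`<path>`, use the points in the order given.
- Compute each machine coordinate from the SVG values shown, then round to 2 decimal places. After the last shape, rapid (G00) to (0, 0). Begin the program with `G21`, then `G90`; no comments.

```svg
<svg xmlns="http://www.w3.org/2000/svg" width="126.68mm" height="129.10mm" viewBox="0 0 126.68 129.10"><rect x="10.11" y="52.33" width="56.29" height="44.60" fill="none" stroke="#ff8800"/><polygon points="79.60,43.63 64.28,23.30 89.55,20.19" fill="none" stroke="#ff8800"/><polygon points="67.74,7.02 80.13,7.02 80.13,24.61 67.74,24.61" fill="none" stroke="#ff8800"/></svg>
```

viewBox `0 0 126.68 129.10` with mm width/height → 1 unit = 1 mm. Flip: y_m = 129.10 − y_svg.

**Shape 1** — `<rect>` rectangle, stroke `#ff8800` → score (S589, F1591). Machine vertices: (10.11,76.77) → (66.40,76.77) → (66.40,32.17) → (10.11,32.17) → (10.11,76.77). Closed: final G1 returns to the first vertex.

**Shape 2** — `<polygon>` regular polygon, stroke `#ff8800` → score (S589, F1591). Machine vertices: (79.60,85.47) → (64.28,105.80) → (89.55,108.91) → (79.60,85.47). Closed: final G1 returns to the first vertex.

**Shape 3** — `<polygon>` rectangle, stroke `#ff8800` → score (S589, F1591). Machine vertices: (67.74,122.08) → (80.13,122.08) → (80.13,104.49) → (67.74,104.49) → (67.74,122.08). Closed: final G1 returns to the first vertex.

G21
G90
G00 X10.11 Y76.77
M3 S589
G1 X66.40 Y76.77 F1591
G1 X66.40 Y32.17
G1 X10.11 Y32.17
G1 X10.11 Y76.77
M5
G00 X79.60 Y85.47
M3 S589
G1 X64.28 Y105.80 F1591
G1 X89.55 Y108.91
G1 X79.60 Y85.47
M5
G00 X67.74 Y122.08
M3 S589
G1 X80.13 Y122.08 F1591
G1 X80.13 Y104.49
G1 X67.74 Y104.49
G1 X67.74 Y122.08
M5
G00 X0.00 Y0.00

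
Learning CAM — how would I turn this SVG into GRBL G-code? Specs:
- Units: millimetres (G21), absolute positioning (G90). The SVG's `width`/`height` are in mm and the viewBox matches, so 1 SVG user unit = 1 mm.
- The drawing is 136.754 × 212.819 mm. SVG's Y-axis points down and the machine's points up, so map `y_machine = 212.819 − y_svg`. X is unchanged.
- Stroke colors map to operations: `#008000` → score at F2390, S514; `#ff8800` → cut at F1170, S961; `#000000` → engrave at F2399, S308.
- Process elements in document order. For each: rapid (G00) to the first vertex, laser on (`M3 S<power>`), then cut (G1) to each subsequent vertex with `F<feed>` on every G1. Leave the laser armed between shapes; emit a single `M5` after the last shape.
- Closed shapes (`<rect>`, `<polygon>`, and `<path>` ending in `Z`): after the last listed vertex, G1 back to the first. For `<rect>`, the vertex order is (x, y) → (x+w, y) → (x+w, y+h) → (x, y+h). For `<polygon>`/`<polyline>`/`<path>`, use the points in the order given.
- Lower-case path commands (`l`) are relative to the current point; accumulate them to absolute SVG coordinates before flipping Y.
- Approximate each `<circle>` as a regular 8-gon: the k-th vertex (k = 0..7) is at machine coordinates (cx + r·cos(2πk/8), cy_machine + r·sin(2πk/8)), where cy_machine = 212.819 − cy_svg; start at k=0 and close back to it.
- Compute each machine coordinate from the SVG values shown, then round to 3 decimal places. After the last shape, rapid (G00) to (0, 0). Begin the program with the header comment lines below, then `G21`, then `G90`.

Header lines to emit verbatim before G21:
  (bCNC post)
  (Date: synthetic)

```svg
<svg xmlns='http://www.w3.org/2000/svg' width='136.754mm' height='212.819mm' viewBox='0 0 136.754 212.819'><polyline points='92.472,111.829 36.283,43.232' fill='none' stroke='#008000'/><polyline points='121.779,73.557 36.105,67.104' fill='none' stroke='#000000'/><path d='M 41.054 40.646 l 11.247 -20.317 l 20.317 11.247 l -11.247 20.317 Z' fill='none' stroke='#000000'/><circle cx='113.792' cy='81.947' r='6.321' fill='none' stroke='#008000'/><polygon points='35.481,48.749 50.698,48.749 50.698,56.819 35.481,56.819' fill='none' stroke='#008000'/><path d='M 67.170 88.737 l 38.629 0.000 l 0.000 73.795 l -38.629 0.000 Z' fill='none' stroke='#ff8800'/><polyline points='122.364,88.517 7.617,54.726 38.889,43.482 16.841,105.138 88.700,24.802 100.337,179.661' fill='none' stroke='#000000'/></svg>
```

(bCNC post)
(Date: synthetic)
G21
G90
G00 X92.472 Y100.990
M3 S514
G1 X36.283 Y169.587 F2390
G00 X121.779 Y139.262
M3 S308
G1 X36.105 Y145.715 F2399
G00 X41.054 Y172.173
M3 S308
G1 X52.301 Y192.490 F2399
G1 X72.618 Y181.243 F2399
G1 X61.371 Y160.926 F2399
G1 X41.054 Y172.173 F2399
G00 X120.113 Y130.872
M3 S514
G1 X118.262 Y135.342 F2390
G1 X113.792 Y137.193 F2390
G1 X109.322 Y135.342 F2390
G1 X107.471 Y130.872 F2390
G1 X109.322 Y126.402 F2390
G1 X113.792 Y124.551 F2390
G1 X118.262 Y126.402 F2390
G1 X120.113 Y130.872 F2390
G00 X35.481 Y164.070
M3 S514
G1 X50.698 Y164.070 F2390
G1 X50.698 Y156.000 F2390
G1 X35.481 Y156.000 F2390
G1 X35.481 Y164.070 F2390
G00 X67.170 Y124.082
M3 S961
G1 X105.799 Y124.082 F1170
G1 X105.799 Y50.287 F1170
G1 X67.170 Y50.287 F1170
G1 X67.170 Y124.082 F1170
G00 X122.364 Y124.302
M3 S308
G1 X7.617 Y158.093 F2399
G1 X38.889 Y169.337 F2399
G1 X16.841 Y107.681 F2399
G1 X88.700 Y188.017 F2399
G1 X100.337 Y33.158 F2399
M5
G00 X0.000 Y0.000

1 u = 1 mm; y_m = 212.819 − y.

[1] `<polyline>` line segment, #008000→score S514 F2390: (92.472,100.990) → (36.283,169.587)

[2] `<polyline>` line segment, #000000→engrave S308 F2399: (121.779,139.262) → (36.105,145.715)

[3] `<path>` regular polygon, #000000→engrave S308 F2399: (41.054,172.173) → (52.301,192.490) → (72.618,181.243) → (61.371,160.926) → (41.054,172.173) (closed)

[4] `<circle>` circle, #008000→score S514 F2390: (120.113,130.872) → (118.262,135.342) → (113.792,137.193) → (109.322,135.342) → (107.471,130.872) → (109.322,126.402) → (113.792,124.551) → (118.262,126.402) → (120.113,130.872) (closed)

[5] `<polygon>` rectangle, #008000→score S514 F2390: (35.481,164.070) → (50.698,164.070) → (50.698,156.000) → (35.481,156.000) → (35.481,164.070) (closed)

[6] `<path>` rectangle, #ff8800→cut S961 F1170: (67.170,124.082) → (105.799,124.082) → (105.799,50.287) → (67.170,50.287) → (67.170,124.082) (closed)

[7] `<polyline>` open polyline, #000000→engrave S308 F2399: (122.364,124.302) → (7.617,158.093) → (38.889,169.337) → (16.841,107.681) → (88.700,188.017) → (100.337,33.158)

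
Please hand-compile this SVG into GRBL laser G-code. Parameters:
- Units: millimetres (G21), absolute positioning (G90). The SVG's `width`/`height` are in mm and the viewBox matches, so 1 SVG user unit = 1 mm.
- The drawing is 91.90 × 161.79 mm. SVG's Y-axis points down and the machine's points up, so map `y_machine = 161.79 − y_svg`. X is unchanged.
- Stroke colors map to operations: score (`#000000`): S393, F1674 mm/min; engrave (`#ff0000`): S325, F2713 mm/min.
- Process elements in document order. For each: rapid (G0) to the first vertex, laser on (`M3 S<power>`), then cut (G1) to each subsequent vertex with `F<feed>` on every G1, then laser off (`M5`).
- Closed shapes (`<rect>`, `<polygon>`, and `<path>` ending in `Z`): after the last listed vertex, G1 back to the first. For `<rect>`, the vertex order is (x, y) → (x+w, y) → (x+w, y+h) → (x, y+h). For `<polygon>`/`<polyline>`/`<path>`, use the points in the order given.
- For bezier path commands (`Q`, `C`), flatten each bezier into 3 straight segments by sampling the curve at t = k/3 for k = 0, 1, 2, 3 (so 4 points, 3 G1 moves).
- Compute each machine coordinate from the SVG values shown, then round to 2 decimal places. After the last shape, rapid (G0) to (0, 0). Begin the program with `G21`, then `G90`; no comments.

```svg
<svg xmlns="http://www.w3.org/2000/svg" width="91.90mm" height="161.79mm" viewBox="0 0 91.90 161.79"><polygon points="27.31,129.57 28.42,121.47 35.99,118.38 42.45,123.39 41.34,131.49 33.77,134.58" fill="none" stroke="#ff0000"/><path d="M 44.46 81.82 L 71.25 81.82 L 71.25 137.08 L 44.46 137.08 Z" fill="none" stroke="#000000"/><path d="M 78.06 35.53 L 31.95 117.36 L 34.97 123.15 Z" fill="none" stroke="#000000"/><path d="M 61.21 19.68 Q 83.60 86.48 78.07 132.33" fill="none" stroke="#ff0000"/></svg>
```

viewBox `0 0 91.90 161.79` with mm width/height → 1 unit = 1 mm. Flip: y_m = 161.79 − y_svg.

**Shape 1** — `<polygon>` regular polygon, stroke `#ff0000` → engrave (S325, F2713). Machine vertices: (27.31,32.22) → (28.42,40.32) → (35.99,43.41) → (42.45,38.40) → (41.34,30.30) → (33.77,27.21) → (27.31,32.22). Closed: final G1 returns to the first vertex.

**Shape 2** — `<path>` rectangle, stroke `#000000` → score (S393, F1674). Machine vertices: (44.46,79.97) → (71.25,79.97) → (71.25,24.71) → (44.46,24.71) → (44.46,79.97). Closed: final G1 returns to the first vertex.

**Shape 3** — `<path>` closed polygon, stroke `#000000` → score (S393, F1674). Machine vertices: (78.06,126.26) → (31.95,44.43) → (34.97,38.64) → (78.06,126.26). Closed: final G1 returns to the first vertex.

**Shape 4** — `<path>` quadratic bezier, stroke `#ff0000` → engrave (S325, F2713). Control points (SVG): P0=(61.21,19.68), P1=(83.60,86.48), P2=(78.07,132.33); sampled at t=k/3. Machine vertices: (61.21,142.11) → (73.03,99.90) → (78.65,62.35) → (78.07,29.46). Open path.

G21
G90
G0 X27.31 Y32.22
M3 S325
G1 X28.42 Y40.32 F2713
G1 X35.99 Y43.41 F2713
G1 X42.45 Y38.40 F2713
G1 X41.34 Y30.30 F2713
G1 X33.77 Y27.21 F2713
G1 X27.31 Y32.22 F2713
M5
G0 X44.46 Y79.97
M3 S393
G1 X71.25 Y79.97 F1674
G1 X71.25 Y24.71 F1674
G1 X44.46 Y24.71 F1674
G1 X44.46 Y79.97 F1674
M5
G0 X78.06 Y126.26
M3 S393
G1 X31.95 Y44.43 F1674
G1 X34.97 Y38.64 F1674
G1 X78.06 Y126.26 F1674
M5
G0 X61.21 Y142.11
M3 S325
G1 X73.03 Y99.90 F2713
G1 X78.65 Y62.35 F2713
G1 X78.07 Y29.46 F2713
M5
G0 X0.00 Y0.00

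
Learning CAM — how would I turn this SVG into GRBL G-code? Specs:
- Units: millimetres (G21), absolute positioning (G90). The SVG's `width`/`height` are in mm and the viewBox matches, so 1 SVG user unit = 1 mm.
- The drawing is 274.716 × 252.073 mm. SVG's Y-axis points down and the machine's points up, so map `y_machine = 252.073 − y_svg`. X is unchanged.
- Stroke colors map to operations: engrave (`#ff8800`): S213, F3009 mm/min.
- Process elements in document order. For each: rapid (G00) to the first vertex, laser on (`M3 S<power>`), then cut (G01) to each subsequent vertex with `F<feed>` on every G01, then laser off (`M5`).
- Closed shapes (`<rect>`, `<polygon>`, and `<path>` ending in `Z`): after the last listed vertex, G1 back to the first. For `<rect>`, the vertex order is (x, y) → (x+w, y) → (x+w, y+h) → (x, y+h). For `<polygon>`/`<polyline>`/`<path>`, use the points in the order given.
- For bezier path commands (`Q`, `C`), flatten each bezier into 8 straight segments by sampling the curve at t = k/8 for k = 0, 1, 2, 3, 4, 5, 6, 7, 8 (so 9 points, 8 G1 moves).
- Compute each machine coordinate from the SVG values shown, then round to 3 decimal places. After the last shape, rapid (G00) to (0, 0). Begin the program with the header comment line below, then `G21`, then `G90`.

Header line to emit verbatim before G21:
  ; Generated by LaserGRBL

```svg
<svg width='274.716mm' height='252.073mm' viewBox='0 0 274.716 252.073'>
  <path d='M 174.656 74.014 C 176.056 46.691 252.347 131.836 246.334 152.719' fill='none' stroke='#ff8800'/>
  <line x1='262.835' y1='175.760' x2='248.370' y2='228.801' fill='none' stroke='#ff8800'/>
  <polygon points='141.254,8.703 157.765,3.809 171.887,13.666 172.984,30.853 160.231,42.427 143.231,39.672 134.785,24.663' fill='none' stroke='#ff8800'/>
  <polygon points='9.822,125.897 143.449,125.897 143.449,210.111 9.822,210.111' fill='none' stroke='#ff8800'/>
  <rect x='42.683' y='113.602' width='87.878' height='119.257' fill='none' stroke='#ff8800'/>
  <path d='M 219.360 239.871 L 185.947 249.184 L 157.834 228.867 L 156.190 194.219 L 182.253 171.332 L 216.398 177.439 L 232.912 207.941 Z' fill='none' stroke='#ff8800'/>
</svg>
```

1 u = 1 mm; y_m = 252.073 − y.

[1] `<path>` cubic bezier, #ff8800→engrave S213 F3009: (174.656,178.059) → (178.384,183.378) → (187.292,180.225) → (199.536,170.670) → (213.275,156.784) → (226.666,140.638) → (237.868,124.304) → (245.038,109.852) → (246.334,99.354)

[2] `<line>` line segment, #ff8800→engrave S213 F3009: (262.835,76.313) → (248.370,23.272)

[3] `<polygon>` regular polygon, #ff8800→engrave S213 F3009: (141.254,243.370) → (157.765,248.264) → (171.887,238.407) → (172.984,221.220) → (160.231,209.646) → (143.231,212.401) → (134.785,227.410) → (141.254,243.370) (closed)

[4] `<polygon>` rectangle, #ff8800→engrave S213 F3009: (9.822,126.176) → (143.449,126.176) → (143.449,41.962) → (9.822,41.962) → (9.822,126.176) (closed)

[5] `<rect>` rectangle, #ff8800→engrave S213 F3009: (42.683,138.471) → (130.561,138.471) → (130.561,19.214) → (42.683,19.214) → (42.683,138.471) (closed)

[6] `<path>` regular polygon, #ff8800→engrave S213 F3009: (219.360,12.202) → (185.947,2.889) → (157.834,23.206) → (156.190,57.854) → (182.253,80.741) → (216.398,74.634) → (232.912,44.132) → (219.360,12.202) (closed)

; Generated by LaserGRBL
G21
G90
G00 X174.656 Y178.059
M3 S213
G01 X178.384 Y183.378 F3009
G01 X187.292 Y180.225 F3009
G01 X199.536 Y170.670 F3009
G01 X213.275 Y156.784 F3009
G01 X226.666 Y140.638 F3009
G01 X237.868 Y124.304 F3009
G01 X245.038 Y109.852 F3009
G01 X246.334 Y99.354 F3009
M5
G00 X262.835 Y76.313
M3 S213
G01 X248.370 Y23.272 F3009
M5
G00 X141.254 Y243.370
M3 S213
G01 X157.765 Y248.264 F3009
G01 X171.887 Y238.407 F3009
G01 X172.984 Y221.220 F3009
G01 X160.231 Y209.646 F3009
G01 X143.231 Y212.401 F3009
G01 X134.785 Y227.410 F3009
G01 X141.254 Y243.370 F3009
M5
G00 X9.822 Y126.176
M3 S213
G01 X143.449 Y126.176 F3009
G01 X143.449 Y41.962 F3009
G01 X9.822 Y41.962 F3009
G01 X9.822 Y126.176 F3009
M5
G00 X42.683 Y138.471
M3 S213
G01 X130.561 Y138.471 F3009
G01 X130.561 Y19.214 F3009
G01 X42.683 Y19.214 F3009
G01 X42.683 Y138.471 F3009
M5
G00 X219.360 Y12.202
M3 S213
G01 X185.947 Y2.889 F3009
G01 X157.834 Y23.206 F3009
G01 X156.190 Y57.854 F3009
G01 X182.253 Y80.741 F3009
G01 X216.398 Y74.634 F3009
G01 X232.912 Y44.132 F3009
G01 X219.360 Y12.202 F3009
M5
G00 X0.000 Y0.000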